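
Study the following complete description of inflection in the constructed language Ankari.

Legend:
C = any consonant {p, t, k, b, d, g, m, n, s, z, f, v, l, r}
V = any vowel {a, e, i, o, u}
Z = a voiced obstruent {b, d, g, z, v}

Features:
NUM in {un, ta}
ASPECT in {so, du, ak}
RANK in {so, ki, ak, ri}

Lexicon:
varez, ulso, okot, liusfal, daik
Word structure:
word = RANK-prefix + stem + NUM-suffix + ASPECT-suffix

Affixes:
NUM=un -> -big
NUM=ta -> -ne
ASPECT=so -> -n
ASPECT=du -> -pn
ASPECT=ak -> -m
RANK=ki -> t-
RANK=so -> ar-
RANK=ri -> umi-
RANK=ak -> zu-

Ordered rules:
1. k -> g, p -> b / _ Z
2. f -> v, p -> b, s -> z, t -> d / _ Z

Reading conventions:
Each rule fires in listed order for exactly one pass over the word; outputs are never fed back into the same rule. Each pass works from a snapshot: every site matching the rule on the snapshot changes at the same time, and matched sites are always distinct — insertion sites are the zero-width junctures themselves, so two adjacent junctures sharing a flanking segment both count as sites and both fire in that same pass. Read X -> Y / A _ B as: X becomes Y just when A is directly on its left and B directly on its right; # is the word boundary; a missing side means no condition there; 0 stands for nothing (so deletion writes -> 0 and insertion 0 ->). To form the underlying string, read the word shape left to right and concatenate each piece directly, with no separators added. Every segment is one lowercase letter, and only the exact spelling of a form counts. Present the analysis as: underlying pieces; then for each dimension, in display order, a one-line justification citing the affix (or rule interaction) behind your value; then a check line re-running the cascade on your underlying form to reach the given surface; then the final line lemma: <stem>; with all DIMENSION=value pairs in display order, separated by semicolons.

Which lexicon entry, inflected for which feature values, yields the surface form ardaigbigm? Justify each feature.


underlying: ar-daik-big-m
NUM=un - signalled by the affix -big
ASPECT=ak - signalled by the affix -m
RANK=so - signalled by the affix ar-
check: ardaikbigm -> ardaigbigm -> ardaigbigm
lemma: daik; NUM=un; ASPECT=ak; RANK=so


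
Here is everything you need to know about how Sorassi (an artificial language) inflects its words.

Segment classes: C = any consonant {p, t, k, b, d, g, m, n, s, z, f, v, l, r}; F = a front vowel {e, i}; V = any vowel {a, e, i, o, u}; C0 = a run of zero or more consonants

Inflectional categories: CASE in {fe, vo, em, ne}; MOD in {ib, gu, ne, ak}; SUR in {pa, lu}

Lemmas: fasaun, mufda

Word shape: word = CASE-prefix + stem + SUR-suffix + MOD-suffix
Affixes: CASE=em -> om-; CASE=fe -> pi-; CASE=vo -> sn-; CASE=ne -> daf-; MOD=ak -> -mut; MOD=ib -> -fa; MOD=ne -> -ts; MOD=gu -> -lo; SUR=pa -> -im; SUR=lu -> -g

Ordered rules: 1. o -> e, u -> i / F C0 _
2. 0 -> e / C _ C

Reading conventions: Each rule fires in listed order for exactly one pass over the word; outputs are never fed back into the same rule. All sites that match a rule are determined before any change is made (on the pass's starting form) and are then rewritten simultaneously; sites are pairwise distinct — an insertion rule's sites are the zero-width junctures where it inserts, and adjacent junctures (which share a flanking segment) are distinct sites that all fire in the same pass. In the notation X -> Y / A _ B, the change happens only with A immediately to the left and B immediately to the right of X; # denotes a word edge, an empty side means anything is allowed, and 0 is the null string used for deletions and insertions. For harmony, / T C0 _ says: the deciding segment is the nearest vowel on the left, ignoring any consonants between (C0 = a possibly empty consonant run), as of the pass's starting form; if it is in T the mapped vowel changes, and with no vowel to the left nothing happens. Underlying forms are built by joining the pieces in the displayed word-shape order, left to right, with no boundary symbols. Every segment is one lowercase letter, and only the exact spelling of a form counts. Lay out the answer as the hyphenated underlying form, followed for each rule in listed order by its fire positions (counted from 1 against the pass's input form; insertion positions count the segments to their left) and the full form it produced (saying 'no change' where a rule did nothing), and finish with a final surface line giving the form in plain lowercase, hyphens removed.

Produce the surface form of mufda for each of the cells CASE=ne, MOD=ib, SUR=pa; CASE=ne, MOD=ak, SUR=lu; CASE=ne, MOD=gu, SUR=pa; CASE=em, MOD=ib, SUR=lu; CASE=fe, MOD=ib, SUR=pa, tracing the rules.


cell CASE=ne, MOD=ib, SUR=pa:
underlying: daf-mufda-im-fa
1. o -> e, u -> i / F C0 _: no change
2. 0 -> e / C _ C: inserts after position(s) 3, 6, 10: dafemufedaimefa
surface: dafemufedaimefa

cell CASE=ne, MOD=ak, SUR=lu:
underlying: daf-mufda-g-mut
1. o -> e, u -> i / F C0 _: no change
2. 0 -> e / C _ C: inserts after position(s) 3, 6, 9: dafemufedagemut
surface: dafemufedagemut

cell CASE=ne, MOD=gu, SUR=pa:
underlying: daf-mufda-im-lo
1. o -> e, u -> i / F C0 _: fires at position(s) 12: dafmufdaimle
2. 0 -> e / C _ C: inserts after position(s) 3, 6, 10: dafemufedaimele
surface: dafemufedaimele

cell CASE=em, MOD=ib, SUR=lu:
underlying: om-mufda-g-fa
1. o -> e, u -> i / F C0 _: no change
2. 0 -> e / C _ C: inserts after position(s) 2, 5, 8: omemufedagefa
surface: omemufedagefa

cell CASE=fe, MOD=ib, SUR=pa:
underlying: pi-mufda-im-fa
1. o -> e, u -> i / F C0 _: fires at position(s) 4: pimifdaimfa
2. 0 -> e / C _ C: inserts after position(s) 5, 9: pimifedaimefa
surface: pimifedaimefa


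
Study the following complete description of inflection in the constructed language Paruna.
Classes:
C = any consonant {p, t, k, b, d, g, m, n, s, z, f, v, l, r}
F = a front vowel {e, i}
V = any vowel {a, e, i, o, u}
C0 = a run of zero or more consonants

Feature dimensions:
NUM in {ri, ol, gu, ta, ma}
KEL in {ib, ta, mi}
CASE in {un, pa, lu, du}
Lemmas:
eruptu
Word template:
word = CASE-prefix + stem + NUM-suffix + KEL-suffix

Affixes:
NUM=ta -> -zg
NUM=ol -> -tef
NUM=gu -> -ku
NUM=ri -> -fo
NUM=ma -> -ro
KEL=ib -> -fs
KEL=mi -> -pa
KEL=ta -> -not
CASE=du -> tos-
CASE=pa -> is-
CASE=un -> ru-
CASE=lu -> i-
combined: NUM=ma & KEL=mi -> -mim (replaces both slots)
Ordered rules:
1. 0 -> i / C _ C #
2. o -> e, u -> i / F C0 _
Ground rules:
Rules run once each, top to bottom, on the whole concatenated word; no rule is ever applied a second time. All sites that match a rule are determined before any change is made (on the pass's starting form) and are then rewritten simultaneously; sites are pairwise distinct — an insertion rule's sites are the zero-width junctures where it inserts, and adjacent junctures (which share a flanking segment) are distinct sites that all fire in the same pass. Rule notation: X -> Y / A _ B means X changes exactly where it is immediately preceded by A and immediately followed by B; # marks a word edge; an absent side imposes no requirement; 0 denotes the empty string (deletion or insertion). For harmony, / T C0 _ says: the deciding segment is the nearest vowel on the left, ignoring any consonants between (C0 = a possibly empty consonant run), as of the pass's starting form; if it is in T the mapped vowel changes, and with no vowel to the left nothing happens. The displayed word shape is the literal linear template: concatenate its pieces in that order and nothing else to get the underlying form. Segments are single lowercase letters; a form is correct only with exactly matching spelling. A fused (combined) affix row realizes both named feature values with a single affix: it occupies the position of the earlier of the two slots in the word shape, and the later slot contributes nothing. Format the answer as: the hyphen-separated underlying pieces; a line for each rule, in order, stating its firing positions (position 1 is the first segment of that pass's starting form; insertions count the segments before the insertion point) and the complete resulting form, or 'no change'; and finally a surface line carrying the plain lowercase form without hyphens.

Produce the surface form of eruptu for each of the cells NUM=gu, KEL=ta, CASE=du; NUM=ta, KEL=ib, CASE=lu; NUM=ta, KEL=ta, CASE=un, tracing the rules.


cell NUM=gu, KEL=ta, CASE=du:
underlying: tos-eruptu-ku-not
1. 0 -> i / C _ C #: no change
2. o -> e, u -> i / F C0 _: fires at position(s) 6: toseriptukunot
surface: toseriptukunot

cell NUM=ta, KEL=ib, CASE=lu:
underlying: i-eruptu-zg-fs
1. 0 -> i / C _ C #: inserts after position(s) 10: ieruptuzgfis
2. o -> e, u -> i / F C0 _: fires at position(s) 4: ieriptuzgfis
surface: ieriptuzgfis

cell NUM=ta, KEL=ta, CASE=un:
underlying: ru-eruptu-zg-not
1. 0 -> i / C _ C #: no change
2. o -> e, u -> i / F C0 _: fires at position(s) 5: rueriptuzgnot
surface: rueriptuzgnot


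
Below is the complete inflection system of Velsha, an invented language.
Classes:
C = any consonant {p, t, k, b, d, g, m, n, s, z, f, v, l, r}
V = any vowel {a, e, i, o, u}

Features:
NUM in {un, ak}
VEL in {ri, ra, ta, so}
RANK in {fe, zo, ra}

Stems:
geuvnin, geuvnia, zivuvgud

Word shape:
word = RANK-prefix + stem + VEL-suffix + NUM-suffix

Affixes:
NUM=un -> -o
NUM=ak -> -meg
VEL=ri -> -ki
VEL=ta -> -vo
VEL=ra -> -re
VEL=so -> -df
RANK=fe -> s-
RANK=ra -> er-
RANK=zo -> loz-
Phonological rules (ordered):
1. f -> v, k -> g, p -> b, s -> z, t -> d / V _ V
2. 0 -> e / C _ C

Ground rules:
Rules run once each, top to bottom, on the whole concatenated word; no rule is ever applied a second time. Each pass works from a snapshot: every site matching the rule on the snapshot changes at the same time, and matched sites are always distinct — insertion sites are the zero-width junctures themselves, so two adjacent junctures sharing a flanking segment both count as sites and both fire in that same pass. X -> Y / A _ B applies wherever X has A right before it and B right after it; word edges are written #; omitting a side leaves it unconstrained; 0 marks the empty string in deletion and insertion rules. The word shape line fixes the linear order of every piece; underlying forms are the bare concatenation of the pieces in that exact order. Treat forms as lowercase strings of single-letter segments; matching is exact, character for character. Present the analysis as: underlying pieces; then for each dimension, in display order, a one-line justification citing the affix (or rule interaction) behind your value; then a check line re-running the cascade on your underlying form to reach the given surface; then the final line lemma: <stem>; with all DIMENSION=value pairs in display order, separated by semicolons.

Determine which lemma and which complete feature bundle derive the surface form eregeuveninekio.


underlying: er-geuvnin-ki-o
NUM=un - signalled by the affix -o
VEL=ri - signalled by the affix -ki
RANK=ra - signalled by the affix er-
check: ergeuvninkio -> ergeuvninkio -> eregeuveninekio
lemma: geuvnin; NUM=un; VEL=ri; RANK=ra


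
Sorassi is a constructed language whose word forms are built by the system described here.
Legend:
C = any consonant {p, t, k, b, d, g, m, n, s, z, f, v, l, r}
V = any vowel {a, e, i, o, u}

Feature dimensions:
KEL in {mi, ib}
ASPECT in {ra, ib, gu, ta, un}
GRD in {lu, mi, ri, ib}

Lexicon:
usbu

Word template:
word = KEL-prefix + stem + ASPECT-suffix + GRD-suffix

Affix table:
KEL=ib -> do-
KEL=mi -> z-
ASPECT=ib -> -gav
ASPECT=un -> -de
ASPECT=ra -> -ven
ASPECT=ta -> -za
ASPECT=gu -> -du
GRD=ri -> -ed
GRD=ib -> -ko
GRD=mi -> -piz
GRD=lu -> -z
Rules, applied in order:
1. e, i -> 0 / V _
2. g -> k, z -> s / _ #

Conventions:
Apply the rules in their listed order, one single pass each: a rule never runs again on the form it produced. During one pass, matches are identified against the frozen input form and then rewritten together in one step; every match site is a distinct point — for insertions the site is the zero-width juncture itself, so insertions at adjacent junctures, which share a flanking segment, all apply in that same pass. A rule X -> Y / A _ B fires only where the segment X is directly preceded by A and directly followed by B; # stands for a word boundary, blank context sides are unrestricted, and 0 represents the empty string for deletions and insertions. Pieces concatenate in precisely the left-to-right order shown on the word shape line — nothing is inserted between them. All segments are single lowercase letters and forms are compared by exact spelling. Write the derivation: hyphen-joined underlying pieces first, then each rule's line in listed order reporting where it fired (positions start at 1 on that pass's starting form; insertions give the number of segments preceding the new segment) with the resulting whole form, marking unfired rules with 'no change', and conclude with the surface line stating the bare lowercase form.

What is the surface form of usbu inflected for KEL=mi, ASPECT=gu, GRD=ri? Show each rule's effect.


underlying: z-usbu-du-ed
1. e, i -> 0 / V _: fires at position(s) 8: zusbudud
2. g -> k, z -> s / _ #: no change
surface: zusbudud


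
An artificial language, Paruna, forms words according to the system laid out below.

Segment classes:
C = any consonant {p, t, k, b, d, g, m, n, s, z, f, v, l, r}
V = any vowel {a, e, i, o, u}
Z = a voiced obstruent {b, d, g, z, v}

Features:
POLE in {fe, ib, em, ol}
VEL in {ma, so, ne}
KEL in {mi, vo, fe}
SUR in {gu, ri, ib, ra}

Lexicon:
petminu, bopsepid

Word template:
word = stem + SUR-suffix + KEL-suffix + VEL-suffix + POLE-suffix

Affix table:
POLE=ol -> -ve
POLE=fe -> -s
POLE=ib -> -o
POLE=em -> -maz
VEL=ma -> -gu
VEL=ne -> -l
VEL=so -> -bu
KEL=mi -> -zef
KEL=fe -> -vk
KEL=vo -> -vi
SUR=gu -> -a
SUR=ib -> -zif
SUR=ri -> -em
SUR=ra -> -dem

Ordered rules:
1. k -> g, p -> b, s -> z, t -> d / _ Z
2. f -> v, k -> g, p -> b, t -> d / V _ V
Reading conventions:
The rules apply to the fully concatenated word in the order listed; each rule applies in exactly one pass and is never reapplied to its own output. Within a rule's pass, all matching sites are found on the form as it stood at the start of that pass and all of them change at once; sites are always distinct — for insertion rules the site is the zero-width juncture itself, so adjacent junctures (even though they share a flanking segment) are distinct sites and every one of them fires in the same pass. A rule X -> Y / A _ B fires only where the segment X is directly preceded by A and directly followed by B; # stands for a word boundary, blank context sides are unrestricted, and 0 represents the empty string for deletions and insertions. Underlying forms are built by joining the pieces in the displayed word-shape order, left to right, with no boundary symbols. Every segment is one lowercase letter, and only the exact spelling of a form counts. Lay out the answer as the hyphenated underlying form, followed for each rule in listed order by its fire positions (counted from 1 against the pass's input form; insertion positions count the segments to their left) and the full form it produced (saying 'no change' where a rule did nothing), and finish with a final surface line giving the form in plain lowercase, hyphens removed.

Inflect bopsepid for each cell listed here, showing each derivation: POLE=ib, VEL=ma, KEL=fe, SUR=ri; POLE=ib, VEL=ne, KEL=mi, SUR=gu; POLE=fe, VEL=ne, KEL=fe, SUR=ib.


cell POLE=ib, VEL=ma, KEL=fe, SUR=ri:
underlying: bopsepid-em-vk-gu-o
1. k -> g, p -> b, s -> z, t -> d / _ Z: fires at position(s) 12: bopsepidemvgguo
2. f -> v, k -> g, p -> b, t -> d / V _ V: fires at position(s) 6: bopsebidemvgguo
surface: bopsebidemvgguo

cell POLE=ib, VEL=ne, KEL=mi, SUR=gu:
underlying: bopsepid-a-zef-l-o
1. k -> g, p -> b, s -> z, t -> d / _ Z: no change
2. f -> v, k -> g, p -> b, t -> d / V _ V: fires at position(s) 6: bopsebidazeflo
surface: bopsebidazeflo

cell POLE=fe, VEL=ne, KEL=fe, SUR=ib:
underlying: bopsepid-zif-vk-l-s
1. k -> g, p -> b, s -> z, t -> d / _ Z: no change
2. f -> v, k -> g, p -> b, t -> d / V _ V: fires at position(s) 6: bopsebidzifvkls
surface: bopsebidzifvkls


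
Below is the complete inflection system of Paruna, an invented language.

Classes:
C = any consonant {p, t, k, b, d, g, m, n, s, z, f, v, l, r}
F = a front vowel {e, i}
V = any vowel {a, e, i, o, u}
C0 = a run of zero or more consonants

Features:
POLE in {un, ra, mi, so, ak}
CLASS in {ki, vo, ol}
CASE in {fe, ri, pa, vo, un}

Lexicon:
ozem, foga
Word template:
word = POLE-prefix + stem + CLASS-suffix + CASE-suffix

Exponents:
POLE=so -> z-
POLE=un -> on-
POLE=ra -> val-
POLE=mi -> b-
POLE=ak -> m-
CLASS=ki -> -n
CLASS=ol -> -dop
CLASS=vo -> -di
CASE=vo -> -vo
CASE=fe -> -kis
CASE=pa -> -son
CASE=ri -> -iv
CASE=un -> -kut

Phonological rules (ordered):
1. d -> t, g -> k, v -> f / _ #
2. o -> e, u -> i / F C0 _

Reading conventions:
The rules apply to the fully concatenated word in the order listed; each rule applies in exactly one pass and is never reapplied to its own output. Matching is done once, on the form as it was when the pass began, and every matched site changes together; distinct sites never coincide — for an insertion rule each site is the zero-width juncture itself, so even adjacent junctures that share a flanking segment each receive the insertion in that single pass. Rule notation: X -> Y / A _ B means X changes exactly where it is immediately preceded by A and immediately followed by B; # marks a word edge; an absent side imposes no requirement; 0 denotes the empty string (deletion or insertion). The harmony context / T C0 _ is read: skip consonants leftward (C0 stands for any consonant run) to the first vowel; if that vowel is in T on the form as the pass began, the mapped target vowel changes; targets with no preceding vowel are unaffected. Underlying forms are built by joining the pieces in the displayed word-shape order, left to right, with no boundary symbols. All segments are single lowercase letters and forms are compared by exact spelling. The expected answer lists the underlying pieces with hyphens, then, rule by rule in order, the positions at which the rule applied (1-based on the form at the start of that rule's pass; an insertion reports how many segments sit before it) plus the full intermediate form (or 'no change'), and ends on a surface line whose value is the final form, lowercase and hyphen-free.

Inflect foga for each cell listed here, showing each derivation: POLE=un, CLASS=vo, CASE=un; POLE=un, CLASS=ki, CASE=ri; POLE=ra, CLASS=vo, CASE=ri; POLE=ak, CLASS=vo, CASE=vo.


cell POLE=un, CLASS=vo, CASE=un:
underlying: on-foga-di-kut
1. d -> t, g -> k, v -> f / _ #: no change
2. o -> e, u -> i / F C0 _: fires at position(s) 10: onfogadikit
surface: onfogadikit

cell POLE=un, CLASS=ki, CASE=ri:
underlying: on-foga-n-iv
1. d -> t, g -> k, v -> f / _ #: fires at position(s) 9: onfoganif
2. o -> e, u -> i / F C0 _: no change
surface: onfoganif

cell POLE=ra, CLASS=vo, CASE=ri:
underlying: val-foga-di-iv
1. d -> t, g -> k, v -> f / _ #: fires at position(s) 11: valfogadiif
2. o -> e, u -> i / F C0 _: no change
surface: valfogadiif

cell POLE=ak, CLASS=vo, CASE=vo:
underlying: m-foga-di-vo
1. d -> t, g -> k, v -> f / _ #: no change
2. o -> e, u -> i / F C0 _: fires at position(s) 9: mfogadive
surface: mfogadive


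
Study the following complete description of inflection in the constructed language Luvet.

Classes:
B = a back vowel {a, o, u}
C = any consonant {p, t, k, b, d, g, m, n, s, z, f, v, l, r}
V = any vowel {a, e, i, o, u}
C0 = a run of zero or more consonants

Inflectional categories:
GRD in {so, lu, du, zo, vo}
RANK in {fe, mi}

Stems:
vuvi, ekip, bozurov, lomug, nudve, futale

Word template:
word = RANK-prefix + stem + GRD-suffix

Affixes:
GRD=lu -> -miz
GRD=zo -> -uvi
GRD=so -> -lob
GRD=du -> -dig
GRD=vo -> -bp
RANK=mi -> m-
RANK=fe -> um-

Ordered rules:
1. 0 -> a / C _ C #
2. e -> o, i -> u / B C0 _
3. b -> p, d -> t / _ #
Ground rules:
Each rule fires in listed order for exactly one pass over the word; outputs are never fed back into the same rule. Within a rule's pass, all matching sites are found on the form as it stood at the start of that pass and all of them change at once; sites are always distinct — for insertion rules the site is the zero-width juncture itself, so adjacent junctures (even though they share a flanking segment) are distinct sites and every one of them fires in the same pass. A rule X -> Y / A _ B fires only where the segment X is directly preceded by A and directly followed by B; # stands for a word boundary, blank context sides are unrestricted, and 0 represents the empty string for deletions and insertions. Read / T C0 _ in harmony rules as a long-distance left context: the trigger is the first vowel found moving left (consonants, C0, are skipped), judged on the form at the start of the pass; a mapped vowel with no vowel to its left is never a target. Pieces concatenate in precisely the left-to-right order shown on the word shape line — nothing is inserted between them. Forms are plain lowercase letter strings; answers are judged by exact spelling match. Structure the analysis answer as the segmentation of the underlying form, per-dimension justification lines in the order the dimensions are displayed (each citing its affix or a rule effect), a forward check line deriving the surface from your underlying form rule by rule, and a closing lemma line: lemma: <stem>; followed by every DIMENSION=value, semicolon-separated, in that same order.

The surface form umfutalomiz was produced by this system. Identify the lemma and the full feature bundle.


underlying: um-futale-miz
GRD=lu - signalled by the affix -miz
RANK=fe - signalled by the affix um-
check: umfutalemiz -> umfutalemiz -> umfutalomiz -> umfutalomiz
lemma: futale; GRD=lu; RANK=fe


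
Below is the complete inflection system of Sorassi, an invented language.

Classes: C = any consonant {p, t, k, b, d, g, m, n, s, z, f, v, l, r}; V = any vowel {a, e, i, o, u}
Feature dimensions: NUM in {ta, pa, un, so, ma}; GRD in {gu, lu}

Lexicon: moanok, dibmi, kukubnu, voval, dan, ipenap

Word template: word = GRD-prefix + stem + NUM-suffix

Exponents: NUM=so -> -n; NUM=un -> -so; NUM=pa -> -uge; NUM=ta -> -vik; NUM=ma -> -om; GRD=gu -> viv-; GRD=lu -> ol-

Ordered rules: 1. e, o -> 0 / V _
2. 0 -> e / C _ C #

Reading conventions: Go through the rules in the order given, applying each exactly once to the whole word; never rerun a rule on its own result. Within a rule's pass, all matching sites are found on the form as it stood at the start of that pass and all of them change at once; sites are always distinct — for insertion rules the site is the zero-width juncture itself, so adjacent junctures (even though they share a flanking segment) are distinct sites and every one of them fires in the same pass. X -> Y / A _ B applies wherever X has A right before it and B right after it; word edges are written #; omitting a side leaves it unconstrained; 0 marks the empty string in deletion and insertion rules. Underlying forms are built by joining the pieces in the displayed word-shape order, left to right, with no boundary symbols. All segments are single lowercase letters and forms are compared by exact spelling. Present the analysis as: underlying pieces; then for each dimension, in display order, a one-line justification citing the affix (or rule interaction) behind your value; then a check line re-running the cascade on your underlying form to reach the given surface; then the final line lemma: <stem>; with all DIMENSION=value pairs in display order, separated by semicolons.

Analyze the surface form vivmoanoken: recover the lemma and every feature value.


underlying: viv-moanok-n
NUM=so - signalled by the affix -n
GRD=gu - signalled by the affix viv-
check: vivmoanokn -> vivmoanokn -> vivmoanoken
lemma: moanok; NUM=so; GRD=gu


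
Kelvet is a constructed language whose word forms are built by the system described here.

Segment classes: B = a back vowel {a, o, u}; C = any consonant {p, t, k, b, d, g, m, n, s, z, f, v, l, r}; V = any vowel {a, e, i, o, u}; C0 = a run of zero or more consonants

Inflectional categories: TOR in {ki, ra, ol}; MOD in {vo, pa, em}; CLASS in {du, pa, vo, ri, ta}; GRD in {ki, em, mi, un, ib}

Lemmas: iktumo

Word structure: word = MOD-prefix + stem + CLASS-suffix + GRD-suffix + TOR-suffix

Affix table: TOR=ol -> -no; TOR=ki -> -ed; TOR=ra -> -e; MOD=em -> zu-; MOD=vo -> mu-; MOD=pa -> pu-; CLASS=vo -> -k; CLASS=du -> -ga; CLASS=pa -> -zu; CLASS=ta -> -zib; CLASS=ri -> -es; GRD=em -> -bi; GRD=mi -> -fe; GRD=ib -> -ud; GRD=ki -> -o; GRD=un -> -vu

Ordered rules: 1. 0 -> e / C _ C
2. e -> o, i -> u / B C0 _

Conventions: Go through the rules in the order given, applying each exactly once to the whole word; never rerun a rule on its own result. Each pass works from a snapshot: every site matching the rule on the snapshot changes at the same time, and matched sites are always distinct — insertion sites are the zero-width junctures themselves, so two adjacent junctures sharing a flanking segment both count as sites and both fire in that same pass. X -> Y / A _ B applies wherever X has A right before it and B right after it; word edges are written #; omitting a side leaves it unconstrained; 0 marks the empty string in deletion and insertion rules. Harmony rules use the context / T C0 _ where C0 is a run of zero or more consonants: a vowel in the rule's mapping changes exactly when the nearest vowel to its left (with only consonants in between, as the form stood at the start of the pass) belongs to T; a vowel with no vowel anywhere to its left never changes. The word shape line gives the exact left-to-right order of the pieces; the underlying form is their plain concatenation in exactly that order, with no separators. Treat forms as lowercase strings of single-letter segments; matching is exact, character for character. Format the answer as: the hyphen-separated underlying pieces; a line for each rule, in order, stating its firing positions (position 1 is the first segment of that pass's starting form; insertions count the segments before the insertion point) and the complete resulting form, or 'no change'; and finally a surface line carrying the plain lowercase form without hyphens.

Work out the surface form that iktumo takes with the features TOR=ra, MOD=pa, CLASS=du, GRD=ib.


underlying: pu-iktumo-ga-ud-e
1. 0 -> e / C _ C: inserts after position(s) 4: puiketumogaude
2. e -> o, i -> u / B C0 _: fires at position(s) 3, 14: puuketumogaudo
surface: puuketumogaudo


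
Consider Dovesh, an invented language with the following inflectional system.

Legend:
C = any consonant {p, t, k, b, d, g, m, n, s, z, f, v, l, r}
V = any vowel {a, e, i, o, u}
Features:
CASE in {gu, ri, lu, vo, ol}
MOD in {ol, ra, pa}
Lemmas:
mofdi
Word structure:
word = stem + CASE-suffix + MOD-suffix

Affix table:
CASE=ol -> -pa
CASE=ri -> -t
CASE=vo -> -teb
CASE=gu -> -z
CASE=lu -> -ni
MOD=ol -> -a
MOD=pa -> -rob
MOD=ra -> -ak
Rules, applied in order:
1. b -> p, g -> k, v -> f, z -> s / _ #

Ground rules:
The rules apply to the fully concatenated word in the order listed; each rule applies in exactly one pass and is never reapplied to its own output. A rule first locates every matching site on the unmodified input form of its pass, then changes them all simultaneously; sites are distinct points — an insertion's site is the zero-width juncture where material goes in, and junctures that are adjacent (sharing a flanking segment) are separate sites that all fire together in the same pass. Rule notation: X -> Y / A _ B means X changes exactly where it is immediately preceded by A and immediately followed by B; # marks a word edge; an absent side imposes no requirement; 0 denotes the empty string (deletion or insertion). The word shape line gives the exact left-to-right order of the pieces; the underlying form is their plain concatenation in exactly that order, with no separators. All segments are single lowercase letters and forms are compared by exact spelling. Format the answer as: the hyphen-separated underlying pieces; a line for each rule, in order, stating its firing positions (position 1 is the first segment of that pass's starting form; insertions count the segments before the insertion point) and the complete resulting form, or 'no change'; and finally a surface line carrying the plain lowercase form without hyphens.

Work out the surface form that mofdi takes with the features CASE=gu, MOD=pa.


underlying: mofdi-z-rob
1. b -> p, g -> k, v -> f, z -> s / _ #: fires at position(s) 9: mofdizrop
surface: mofdizrop


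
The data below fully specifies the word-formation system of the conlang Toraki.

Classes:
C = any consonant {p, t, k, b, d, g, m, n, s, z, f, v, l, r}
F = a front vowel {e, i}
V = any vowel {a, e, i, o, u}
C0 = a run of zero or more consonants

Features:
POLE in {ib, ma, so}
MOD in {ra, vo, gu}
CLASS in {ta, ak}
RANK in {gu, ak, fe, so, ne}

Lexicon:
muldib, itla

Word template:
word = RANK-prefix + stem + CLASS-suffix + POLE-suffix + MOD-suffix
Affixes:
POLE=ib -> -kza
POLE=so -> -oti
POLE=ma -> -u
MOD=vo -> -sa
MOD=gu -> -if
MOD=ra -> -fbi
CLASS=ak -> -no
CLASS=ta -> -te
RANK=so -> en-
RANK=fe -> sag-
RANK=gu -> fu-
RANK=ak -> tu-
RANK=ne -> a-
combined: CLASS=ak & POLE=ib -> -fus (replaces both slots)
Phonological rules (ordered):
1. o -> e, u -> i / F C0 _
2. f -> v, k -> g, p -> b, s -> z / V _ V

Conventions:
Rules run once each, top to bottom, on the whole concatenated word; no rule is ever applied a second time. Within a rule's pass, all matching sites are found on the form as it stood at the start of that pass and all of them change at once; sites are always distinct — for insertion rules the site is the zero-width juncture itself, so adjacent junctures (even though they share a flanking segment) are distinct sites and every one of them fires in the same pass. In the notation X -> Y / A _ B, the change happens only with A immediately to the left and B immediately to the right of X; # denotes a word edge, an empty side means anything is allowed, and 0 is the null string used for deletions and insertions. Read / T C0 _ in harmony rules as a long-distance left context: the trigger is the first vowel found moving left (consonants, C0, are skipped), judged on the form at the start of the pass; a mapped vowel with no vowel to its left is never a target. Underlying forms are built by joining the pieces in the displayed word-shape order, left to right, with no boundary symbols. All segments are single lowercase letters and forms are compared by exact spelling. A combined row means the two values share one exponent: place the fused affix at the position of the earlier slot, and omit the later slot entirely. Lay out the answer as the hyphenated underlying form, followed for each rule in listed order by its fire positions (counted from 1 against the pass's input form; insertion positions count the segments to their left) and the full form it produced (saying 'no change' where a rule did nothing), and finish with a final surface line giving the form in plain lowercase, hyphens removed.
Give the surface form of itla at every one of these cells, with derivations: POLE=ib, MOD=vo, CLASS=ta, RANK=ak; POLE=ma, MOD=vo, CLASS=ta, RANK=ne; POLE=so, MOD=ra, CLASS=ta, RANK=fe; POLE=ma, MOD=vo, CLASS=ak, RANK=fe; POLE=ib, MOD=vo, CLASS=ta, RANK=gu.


cell POLE=ib, MOD=vo, CLASS=ta, RANK=ak:
underlying: tu-itla-te-kza-sa
1. o -> e, u -> i / F C0 _: no change
2. f -> v, k -> g, p -> b, s -> z / V _ V: fires at position(s) 12: tuitlatekzaza
surface: tuitlatekzaza

cell POLE=ma, MOD=vo, CLASS=ta, RANK=ne:
underlying: a-itla-te-u-sa
1. o -> e, u -> i / F C0 _: fires at position(s) 8: aitlateisa
2. f -> v, k -> g, p -> b, s -> z / V _ V: fires at position(s) 9: aitlateiza
surface: aitlateiza

cell POLE=so, MOD=ra, CLASS=ta, RANK=fe:
underlying: sag-itla-te-oti-fbi
1. o -> e, u -> i / F C0 _: fires at position(s) 10: sagitlateetifbi
2. f -> v, k -> g, p -> b, s -> z / V _ V: no change
surface: sagitlateetifbi

cell POLE=ma, MOD=vo, CLASS=ak, RANK=fe:
underlying: sag-itla-no-u-sa
1. o -> e, u -> i / F C0 _: no change
2. f -> v, k -> g, p -> b, s -> z / V _ V: fires at position(s) 11: sagitlanouza
surface: sagitlanouza

cell POLE=ib, MOD=vo, CLASS=ta, RANK=gu:
underlying: fu-itla-te-kza-sa
1. o -> e, u -> i / F C0 _: no change
2. f -> v, k -> g, p -> b, s -> z / V _ V: fires at position(s) 12: fuitlatekzaza
surface: fuitlatekzaza


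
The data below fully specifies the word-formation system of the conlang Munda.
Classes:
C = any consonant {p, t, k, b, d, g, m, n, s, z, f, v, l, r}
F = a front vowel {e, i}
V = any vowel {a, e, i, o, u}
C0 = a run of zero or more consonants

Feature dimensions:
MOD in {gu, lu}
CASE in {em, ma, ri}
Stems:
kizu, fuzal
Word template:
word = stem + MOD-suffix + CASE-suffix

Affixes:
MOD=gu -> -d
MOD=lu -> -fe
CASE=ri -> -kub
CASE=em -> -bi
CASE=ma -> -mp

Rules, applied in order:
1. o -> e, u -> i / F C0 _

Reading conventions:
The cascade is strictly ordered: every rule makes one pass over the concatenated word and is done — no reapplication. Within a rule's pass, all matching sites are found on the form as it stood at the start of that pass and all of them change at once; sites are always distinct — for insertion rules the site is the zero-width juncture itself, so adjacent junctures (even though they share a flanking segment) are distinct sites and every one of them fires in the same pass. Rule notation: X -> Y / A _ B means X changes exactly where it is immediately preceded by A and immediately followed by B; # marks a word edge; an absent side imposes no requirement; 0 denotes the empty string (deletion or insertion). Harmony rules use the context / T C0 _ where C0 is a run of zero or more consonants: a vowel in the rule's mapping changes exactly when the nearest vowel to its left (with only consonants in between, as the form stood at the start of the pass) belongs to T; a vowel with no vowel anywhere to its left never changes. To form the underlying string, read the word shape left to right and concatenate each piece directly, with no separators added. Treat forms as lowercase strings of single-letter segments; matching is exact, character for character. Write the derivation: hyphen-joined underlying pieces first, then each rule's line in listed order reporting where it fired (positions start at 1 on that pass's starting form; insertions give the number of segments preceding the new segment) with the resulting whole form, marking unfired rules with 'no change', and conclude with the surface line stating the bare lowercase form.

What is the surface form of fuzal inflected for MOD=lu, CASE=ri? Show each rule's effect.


underlying: fuzal-fe-kub
1. o -> e, u -> i / F C0 _: fires at position(s) 9: fuzalfekib
surface: fuzalfekib


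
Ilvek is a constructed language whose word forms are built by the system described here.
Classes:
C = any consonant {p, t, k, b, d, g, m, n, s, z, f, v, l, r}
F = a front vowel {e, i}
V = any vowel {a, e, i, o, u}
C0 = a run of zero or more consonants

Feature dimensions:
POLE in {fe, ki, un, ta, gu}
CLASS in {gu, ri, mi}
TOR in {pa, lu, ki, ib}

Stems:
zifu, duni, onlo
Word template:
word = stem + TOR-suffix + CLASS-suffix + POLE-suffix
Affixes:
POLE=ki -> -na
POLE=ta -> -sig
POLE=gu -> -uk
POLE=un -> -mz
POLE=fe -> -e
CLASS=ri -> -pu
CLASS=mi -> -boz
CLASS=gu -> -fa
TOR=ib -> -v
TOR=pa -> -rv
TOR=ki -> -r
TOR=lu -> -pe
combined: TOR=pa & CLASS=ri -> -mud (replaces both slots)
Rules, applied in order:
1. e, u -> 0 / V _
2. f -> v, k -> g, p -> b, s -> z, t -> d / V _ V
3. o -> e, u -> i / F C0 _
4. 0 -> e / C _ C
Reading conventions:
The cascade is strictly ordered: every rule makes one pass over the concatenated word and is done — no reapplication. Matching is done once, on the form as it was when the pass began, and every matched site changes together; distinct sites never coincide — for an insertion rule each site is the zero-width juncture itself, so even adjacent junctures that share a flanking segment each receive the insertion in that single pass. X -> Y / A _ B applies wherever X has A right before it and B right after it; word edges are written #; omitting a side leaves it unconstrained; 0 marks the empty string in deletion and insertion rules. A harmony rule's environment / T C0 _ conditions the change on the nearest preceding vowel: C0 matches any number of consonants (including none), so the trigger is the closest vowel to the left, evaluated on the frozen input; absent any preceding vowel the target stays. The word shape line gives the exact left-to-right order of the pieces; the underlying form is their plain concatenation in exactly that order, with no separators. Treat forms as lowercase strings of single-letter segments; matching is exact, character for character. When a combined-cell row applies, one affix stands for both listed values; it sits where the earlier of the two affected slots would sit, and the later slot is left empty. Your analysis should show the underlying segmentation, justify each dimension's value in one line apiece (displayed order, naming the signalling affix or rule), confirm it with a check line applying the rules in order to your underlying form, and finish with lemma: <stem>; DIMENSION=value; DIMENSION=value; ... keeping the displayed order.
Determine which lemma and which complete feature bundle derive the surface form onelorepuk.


underlying: onlo-r-pu-uk
POLE=gu - signalled by the affix -uk
CLASS=ri - signalled by the affix -pu
TOR=ki - signalled by the affix -r
check: onlorpuuk -> onlorpuk -> onlorpuk -> onlorpuk -> onelorepuk
lemma: onlo; POLE=gu; CLASS=ri; TOR=ki


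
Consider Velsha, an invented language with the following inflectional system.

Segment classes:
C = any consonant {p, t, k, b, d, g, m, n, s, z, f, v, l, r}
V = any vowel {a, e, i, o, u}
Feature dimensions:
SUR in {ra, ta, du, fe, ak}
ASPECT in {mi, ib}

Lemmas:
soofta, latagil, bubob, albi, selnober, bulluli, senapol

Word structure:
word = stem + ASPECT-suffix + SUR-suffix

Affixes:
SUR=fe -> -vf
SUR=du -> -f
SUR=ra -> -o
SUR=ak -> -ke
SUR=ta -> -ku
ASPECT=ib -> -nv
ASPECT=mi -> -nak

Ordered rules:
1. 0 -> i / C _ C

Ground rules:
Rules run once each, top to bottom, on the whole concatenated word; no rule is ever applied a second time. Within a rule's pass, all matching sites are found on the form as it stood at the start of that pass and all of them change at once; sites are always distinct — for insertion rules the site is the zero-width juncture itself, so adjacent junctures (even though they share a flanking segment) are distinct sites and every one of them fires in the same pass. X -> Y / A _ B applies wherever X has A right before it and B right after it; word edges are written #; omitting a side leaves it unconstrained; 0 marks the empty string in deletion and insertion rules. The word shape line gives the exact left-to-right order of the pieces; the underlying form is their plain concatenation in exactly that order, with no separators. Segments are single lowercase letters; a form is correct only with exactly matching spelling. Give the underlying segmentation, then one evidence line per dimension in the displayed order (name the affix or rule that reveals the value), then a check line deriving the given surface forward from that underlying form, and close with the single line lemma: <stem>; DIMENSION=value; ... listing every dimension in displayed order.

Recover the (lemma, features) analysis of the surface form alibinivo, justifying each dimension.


underlying: albi-nv-o
SUR=ra - signalled by the affix -o
ASPECT=ib - signalled by the affix -nv
check: albinvo -> alibinivo
lemma: albi; SUR=ra; ASPECT=ib


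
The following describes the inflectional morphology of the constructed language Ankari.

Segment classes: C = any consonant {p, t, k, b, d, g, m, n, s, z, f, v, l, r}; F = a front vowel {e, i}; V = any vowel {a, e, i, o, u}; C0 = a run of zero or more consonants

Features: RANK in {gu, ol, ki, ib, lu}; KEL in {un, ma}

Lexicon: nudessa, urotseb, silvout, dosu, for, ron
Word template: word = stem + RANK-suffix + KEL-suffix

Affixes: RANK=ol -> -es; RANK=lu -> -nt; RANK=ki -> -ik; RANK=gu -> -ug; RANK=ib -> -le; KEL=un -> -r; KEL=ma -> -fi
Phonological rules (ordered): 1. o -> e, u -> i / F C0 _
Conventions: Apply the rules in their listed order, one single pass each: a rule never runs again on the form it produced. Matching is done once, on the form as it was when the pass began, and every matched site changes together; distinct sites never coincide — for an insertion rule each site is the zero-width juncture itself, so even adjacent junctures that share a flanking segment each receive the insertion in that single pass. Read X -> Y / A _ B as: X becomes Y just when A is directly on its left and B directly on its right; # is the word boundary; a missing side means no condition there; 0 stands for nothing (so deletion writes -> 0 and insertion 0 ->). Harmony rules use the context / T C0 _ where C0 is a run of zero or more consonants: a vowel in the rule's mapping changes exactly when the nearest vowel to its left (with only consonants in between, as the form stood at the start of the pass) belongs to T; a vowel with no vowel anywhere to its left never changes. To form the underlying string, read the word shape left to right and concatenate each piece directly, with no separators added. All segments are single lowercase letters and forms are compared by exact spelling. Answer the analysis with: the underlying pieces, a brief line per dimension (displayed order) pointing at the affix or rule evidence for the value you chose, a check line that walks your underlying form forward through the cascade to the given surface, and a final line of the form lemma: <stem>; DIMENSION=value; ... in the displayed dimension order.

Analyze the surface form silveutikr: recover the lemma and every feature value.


underlying: silvout-ik-r
RANK=ki - signalled by the affix -ik
KEL=un - signalled by the affix -r
check: silvoutikr -> silveutikr
lemma: silvout; RANK=ki; KEL=un
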